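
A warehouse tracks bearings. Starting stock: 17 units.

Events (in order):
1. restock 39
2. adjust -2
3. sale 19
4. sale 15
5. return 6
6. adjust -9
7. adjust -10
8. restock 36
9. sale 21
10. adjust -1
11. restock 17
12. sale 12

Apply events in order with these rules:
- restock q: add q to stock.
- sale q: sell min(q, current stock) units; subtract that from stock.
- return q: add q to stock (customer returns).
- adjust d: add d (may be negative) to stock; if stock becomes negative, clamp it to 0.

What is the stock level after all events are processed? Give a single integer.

Processing events:
Start: stock = 17
  Event 1 (restock 39): 17 + 39 = 56
  Event 2 (adjust -2): 56 + -2 = 54
  Event 3 (sale 19): sell min(19,54)=19. stock: 54 - 19 = 35. total_sold = 19
  Event 4 (sale 15): sell min(15,35)=15. stock: 35 - 15 = 20. total_sold = 34
  Event 5 (return 6): 20 + 6 = 26
  Event 6 (adjust -9): 26 + -9 = 17
  Event 7 (adjust -10): 17 + -10 = 7
  Event 8 (restock 36): 7 + 36 = 43
  Event 9 (sale 21): sell min(21,43)=21. stock: 43 - 21 = 22. total_sold = 55
  Event 10 (adjust -1): 22 + -1 = 21
  Event 11 (restock 17): 21 + 17 = 38
  Event 12 (sale 12): sell min(12,38)=12. stock: 38 - 12 = 26. total_sold = 67
Final: stock = 26, total_sold = 67

Answer: 26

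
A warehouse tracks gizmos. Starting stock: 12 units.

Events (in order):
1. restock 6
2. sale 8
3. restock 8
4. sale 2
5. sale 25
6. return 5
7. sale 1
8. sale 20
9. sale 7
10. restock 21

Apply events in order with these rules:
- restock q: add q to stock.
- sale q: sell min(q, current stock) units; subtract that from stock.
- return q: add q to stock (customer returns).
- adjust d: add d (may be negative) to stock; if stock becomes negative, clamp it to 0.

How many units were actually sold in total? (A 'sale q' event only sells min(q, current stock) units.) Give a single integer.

Processing events:
Start: stock = 12
  Event 1 (restock 6): 12 + 6 = 18
  Event 2 (sale 8): sell min(8,18)=8. stock: 18 - 8 = 10. total_sold = 8
  Event 3 (restock 8): 10 + 8 = 18
  Event 4 (sale 2): sell min(2,18)=2. stock: 18 - 2 = 16. total_sold = 10
  Event 5 (sale 25): sell min(25,16)=16. stock: 16 - 16 = 0. total_sold = 26
  Event 6 (return 5): 0 + 5 = 5
  Event 7 (sale 1): sell min(1,5)=1. stock: 5 - 1 = 4. total_sold = 27
  Event 8 (sale 20): sell min(20,4)=4. stock: 4 - 4 = 0. total_sold = 31
  Event 9 (sale 7): sell min(7,0)=0. stock: 0 - 0 = 0. total_sold = 31
  Event 10 (restock 21): 0 + 21 = 21
Final: stock = 21, total_sold = 31

Answer: 31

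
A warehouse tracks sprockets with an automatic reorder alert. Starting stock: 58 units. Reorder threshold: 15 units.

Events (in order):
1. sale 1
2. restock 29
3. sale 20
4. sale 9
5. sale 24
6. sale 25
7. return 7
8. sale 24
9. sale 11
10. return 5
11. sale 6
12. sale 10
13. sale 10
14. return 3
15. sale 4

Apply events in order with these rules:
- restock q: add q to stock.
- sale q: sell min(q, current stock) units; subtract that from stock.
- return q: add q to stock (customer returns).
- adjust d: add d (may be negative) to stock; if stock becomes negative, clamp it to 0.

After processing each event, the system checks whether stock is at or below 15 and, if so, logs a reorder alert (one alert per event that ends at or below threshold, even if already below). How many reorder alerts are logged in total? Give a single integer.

Processing events:
Start: stock = 58
  Event 1 (sale 1): sell min(1,58)=1. stock: 58 - 1 = 57. total_sold = 1
  Event 2 (restock 29): 57 + 29 = 86
  Event 3 (sale 20): sell min(20,86)=20. stock: 86 - 20 = 66. total_sold = 21
  Event 4 (sale 9): sell min(9,66)=9. stock: 66 - 9 = 57. total_sold = 30
  Event 5 (sale 24): sell min(24,57)=24. stock: 57 - 24 = 33. total_sold = 54
  Event 6 (sale 25): sell min(25,33)=25. stock: 33 - 25 = 8. total_sold = 79
  Event 7 (return 7): 8 + 7 = 15
  Event 8 (sale 24): sell min(24,15)=15. stock: 15 - 15 = 0. total_sold = 94
  Event 9 (sale 11): sell min(11,0)=0. stock: 0 - 0 = 0. total_sold = 94
  Event 10 (return 5): 0 + 5 = 5
  Event 11 (sale 6): sell min(6,5)=5. stock: 5 - 5 = 0. total_sold = 99
  Event 12 (sale 10): sell min(10,0)=0. stock: 0 - 0 = 0. total_sold = 99
  Event 13 (sale 10): sell min(10,0)=0. stock: 0 - 0 = 0. total_sold = 99
  Event 14 (return 3): 0 + 3 = 3
  Event 15 (sale 4): sell min(4,3)=3. stock: 3 - 3 = 0. total_sold = 102
Final: stock = 0, total_sold = 102

Checking against threshold 15:
  After event 1: stock=57 > 15
  After event 2: stock=86 > 15
  After event 3: stock=66 > 15
  After event 4: stock=57 > 15
  After event 5: stock=33 > 15
  After event 6: stock=8 <= 15 -> ALERT
  After event 7: stock=15 <= 15 -> ALERT
  After event 8: stock=0 <= 15 -> ALERT
  After event 9: stock=0 <= 15 -> ALERT
  After event 10: stock=5 <= 15 -> ALERT
  After event 11: stock=0 <= 15 -> ALERT
  After event 12: stock=0 <= 15 -> ALERT
  After event 13: stock=0 <= 15 -> ALERT
  After event 14: stock=3 <= 15 -> ALERT
  After event 15: stock=0 <= 15 -> ALERT
Alert events: [6, 7, 8, 9, 10, 11, 12, 13, 14, 15]. Count = 10

Answer: 10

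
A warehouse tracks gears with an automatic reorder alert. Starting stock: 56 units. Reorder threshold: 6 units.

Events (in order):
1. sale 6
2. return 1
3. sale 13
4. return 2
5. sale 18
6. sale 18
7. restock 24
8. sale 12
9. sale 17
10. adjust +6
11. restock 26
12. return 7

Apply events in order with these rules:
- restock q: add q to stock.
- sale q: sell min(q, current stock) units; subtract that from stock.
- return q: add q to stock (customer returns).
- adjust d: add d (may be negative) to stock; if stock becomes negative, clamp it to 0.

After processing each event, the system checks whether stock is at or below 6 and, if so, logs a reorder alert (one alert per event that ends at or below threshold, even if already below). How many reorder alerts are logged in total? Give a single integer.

Processing events:
Start: stock = 56
  Event 1 (sale 6): sell min(6,56)=6. stock: 56 - 6 = 50. total_sold = 6
  Event 2 (return 1): 50 + 1 = 51
  Event 3 (sale 13): sell min(13,51)=13. stock: 51 - 13 = 38. total_sold = 19
  Event 4 (return 2): 38 + 2 = 40
  Event 5 (sale 18): sell min(18,40)=18. stock: 40 - 18 = 22. total_sold = 37
  Event 6 (sale 18): sell min(18,22)=18. stock: 22 - 18 = 4. total_sold = 55
  Event 7 (restock 24): 4 + 24 = 28
  Event 8 (sale 12): sell min(12,28)=12. stock: 28 - 12 = 16. total_sold = 67
  Event 9 (sale 17): sell min(17,16)=16. stock: 16 - 16 = 0. total_sold = 83
  Event 10 (adjust +6): 0 + 6 = 6
  Event 11 (restock 26): 6 + 26 = 32
  Event 12 (return 7): 32 + 7 = 39
Final: stock = 39, total_sold = 83

Checking against threshold 6:
  After event 1: stock=50 > 6
  After event 2: stock=51 > 6
  After event 3: stock=38 > 6
  After event 4: stock=40 > 6
  After event 5: stock=22 > 6
  After event 6: stock=4 <= 6 -> ALERT
  After event 7: stock=28 > 6
  After event 8: stock=16 > 6
  After event 9: stock=0 <= 6 -> ALERT
  After event 10: stock=6 <= 6 -> ALERT
  After event 11: stock=32 > 6
  After event 12: stock=39 > 6
Alert events: [6, 9, 10]. Count = 3

Answer: 3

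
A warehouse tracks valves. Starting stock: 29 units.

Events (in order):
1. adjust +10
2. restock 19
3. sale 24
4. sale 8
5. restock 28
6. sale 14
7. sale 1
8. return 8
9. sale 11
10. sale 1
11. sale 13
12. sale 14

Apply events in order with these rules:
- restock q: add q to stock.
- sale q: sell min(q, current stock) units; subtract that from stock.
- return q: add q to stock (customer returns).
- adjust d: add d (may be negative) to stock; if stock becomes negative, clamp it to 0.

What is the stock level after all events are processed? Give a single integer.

Answer: 8

Derivation:
Processing events:
Start: stock = 29
  Event 1 (adjust +10): 29 + 10 = 39
  Event 2 (restock 19): 39 + 19 = 58
  Event 3 (sale 24): sell min(24,58)=24. stock: 58 - 24 = 34. total_sold = 24
  Event 4 (sale 8): sell min(8,34)=8. stock: 34 - 8 = 26. total_sold = 32
  Event 5 (restock 28): 26 + 28 = 54
  Event 6 (sale 14): sell min(14,54)=14. stock: 54 - 14 = 40. total_sold = 46
  Event 7 (sale 1): sell min(1,40)=1. stock: 40 - 1 = 39. total_sold = 47
  Event 8 (return 8): 39 + 8 = 47
  Event 9 (sale 11): sell min(11,47)=11. stock: 47 - 11 = 36. total_sold = 58
  Event 10 (sale 1): sell min(1,36)=1. stock: 36 - 1 = 35. total_sold = 59
  Event 11 (sale 13): sell min(13,35)=13. stock: 35 - 13 = 22. total_sold = 72
  Event 12 (sale 14): sell min(14,22)=14. stock: 22 - 14 = 8. total_sold = 86
Final: stock = 8, total_sold = 86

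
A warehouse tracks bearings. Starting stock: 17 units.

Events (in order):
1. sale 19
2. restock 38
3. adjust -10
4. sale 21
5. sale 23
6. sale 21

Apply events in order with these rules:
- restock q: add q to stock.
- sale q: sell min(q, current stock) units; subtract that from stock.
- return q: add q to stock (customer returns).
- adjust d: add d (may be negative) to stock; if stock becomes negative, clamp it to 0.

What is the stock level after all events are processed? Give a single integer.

Processing events:
Start: stock = 17
  Event 1 (sale 19): sell min(19,17)=17. stock: 17 - 17 = 0. total_sold = 17
  Event 2 (restock 38): 0 + 38 = 38
  Event 3 (adjust -10): 38 + -10 = 28
  Event 4 (sale 21): sell min(21,28)=21. stock: 28 - 21 = 7. total_sold = 38
  Event 5 (sale 23): sell min(23,7)=7. stock: 7 - 7 = 0. total_sold = 45
  Event 6 (sale 21): sell min(21,0)=0. stock: 0 - 0 = 0. total_sold = 45
Final: stock = 0, total_sold = 45

Answer: 0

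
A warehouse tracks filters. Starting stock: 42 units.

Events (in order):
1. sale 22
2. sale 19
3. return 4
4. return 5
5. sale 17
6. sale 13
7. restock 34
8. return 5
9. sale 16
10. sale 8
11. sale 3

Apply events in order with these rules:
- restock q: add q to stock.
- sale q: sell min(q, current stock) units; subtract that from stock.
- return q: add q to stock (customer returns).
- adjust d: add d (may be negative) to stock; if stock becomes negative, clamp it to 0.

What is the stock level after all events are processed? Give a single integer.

Processing events:
Start: stock = 42
  Event 1 (sale 22): sell min(22,42)=22. stock: 42 - 22 = 20. total_sold = 22
  Event 2 (sale 19): sell min(19,20)=19. stock: 20 - 19 = 1. total_sold = 41
  Event 3 (return 4): 1 + 4 = 5
  Event 4 (return 5): 5 + 5 = 10
  Event 5 (sale 17): sell min(17,10)=10. stock: 10 - 10 = 0. total_sold = 51
  Event 6 (sale 13): sell min(13,0)=0. stock: 0 - 0 = 0. total_sold = 51
  Event 7 (restock 34): 0 + 34 = 34
  Event 8 (return 5): 34 + 5 = 39
  Event 9 (sale 16): sell min(16,39)=16. stock: 39 - 16 = 23. total_sold = 67
  Event 10 (sale 8): sell min(8,23)=8. stock: 23 - 8 = 15. total_sold = 75
  Event 11 (sale 3): sell min(3,15)=3. stock: 15 - 3 = 12. total_sold = 78
Final: stock = 12, total_sold = 78

Answer: 12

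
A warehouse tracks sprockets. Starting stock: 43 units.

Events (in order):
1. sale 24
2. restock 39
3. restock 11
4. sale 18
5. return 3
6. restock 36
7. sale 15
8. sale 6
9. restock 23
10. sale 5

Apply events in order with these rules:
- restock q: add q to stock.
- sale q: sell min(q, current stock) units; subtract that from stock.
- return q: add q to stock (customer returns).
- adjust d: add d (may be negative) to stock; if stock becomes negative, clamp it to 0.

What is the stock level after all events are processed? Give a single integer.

Processing events:
Start: stock = 43
  Event 1 (sale 24): sell min(24,43)=24. stock: 43 - 24 = 19. total_sold = 24
  Event 2 (restock 39): 19 + 39 = 58
  Event 3 (restock 11): 58 + 11 = 69
  Event 4 (sale 18): sell min(18,69)=18. stock: 69 - 18 = 51. total_sold = 42
  Event 5 (return 3): 51 + 3 = 54
  Event 6 (restock 36): 54 + 36 = 90
  Event 7 (sale 15): sell min(15,90)=15. stock: 90 - 15 = 75. total_sold = 57
  Event 8 (sale 6): sell min(6,75)=6. stock: 75 - 6 = 69. total_sold = 63
  Event 9 (restock 23): 69 + 23 = 92
  Event 10 (sale 5): sell min(5,92)=5. stock: 92 - 5 = 87. total_sold = 68
Final: stock = 87, total_sold = 68

Answer: 87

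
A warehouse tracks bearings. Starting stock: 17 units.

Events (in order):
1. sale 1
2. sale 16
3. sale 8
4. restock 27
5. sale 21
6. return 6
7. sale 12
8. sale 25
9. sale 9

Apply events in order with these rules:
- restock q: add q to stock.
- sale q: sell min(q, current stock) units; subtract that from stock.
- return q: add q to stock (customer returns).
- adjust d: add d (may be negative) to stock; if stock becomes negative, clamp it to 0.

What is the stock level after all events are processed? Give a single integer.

Processing events:
Start: stock = 17
  Event 1 (sale 1): sell min(1,17)=1. stock: 17 - 1 = 16. total_sold = 1
  Event 2 (sale 16): sell min(16,16)=16. stock: 16 - 16 = 0. total_sold = 17
  Event 3 (sale 8): sell min(8,0)=0. stock: 0 - 0 = 0. total_sold = 17
  Event 4 (restock 27): 0 + 27 = 27
  Event 5 (sale 21): sell min(21,27)=21. stock: 27 - 21 = 6. total_sold = 38
  Event 6 (return 6): 6 + 6 = 12
  Event 7 (sale 12): sell min(12,12)=12. stock: 12 - 12 = 0. total_sold = 50
  Event 8 (sale 25): sell min(25,0)=0. stock: 0 - 0 = 0. total_sold = 50
  Event 9 (sale 9): sell min(9,0)=0. stock: 0 - 0 = 0. total_sold = 50
Final: stock = 0, total_sold = 50

Answer: 0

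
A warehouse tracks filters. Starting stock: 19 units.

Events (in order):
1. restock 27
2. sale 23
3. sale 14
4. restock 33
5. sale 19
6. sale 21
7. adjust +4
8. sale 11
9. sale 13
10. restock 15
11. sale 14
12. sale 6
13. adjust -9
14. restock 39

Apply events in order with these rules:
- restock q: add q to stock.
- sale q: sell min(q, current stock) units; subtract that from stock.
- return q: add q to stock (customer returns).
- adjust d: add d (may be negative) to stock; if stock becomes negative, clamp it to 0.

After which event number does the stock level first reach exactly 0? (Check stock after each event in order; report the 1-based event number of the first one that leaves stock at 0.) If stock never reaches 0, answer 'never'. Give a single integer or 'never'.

Processing events:
Start: stock = 19
  Event 1 (restock 27): 19 + 27 = 46
  Event 2 (sale 23): sell min(23,46)=23. stock: 46 - 23 = 23. total_sold = 23
  Event 3 (sale 14): sell min(14,23)=14. stock: 23 - 14 = 9. total_sold = 37
  Event 4 (restock 33): 9 + 33 = 42
  Event 5 (sale 19): sell min(19,42)=19. stock: 42 - 19 = 23. total_sold = 56
  Event 6 (sale 21): sell min(21,23)=21. stock: 23 - 21 = 2. total_sold = 77
  Event 7 (adjust +4): 2 + 4 = 6
  Event 8 (sale 11): sell min(11,6)=6. stock: 6 - 6 = 0. total_sold = 83
  Event 9 (sale 13): sell min(13,0)=0. stock: 0 - 0 = 0. total_sold = 83
  Event 10 (restock 15): 0 + 15 = 15
  Event 11 (sale 14): sell min(14,15)=14. stock: 15 - 14 = 1. total_sold = 97
  Event 12 (sale 6): sell min(6,1)=1. stock: 1 - 1 = 0. total_sold = 98
  Event 13 (adjust -9): 0 + -9 = 0 (clamped to 0)
  Event 14 (restock 39): 0 + 39 = 39
Final: stock = 39, total_sold = 98

First zero at event 8.

Answer: 8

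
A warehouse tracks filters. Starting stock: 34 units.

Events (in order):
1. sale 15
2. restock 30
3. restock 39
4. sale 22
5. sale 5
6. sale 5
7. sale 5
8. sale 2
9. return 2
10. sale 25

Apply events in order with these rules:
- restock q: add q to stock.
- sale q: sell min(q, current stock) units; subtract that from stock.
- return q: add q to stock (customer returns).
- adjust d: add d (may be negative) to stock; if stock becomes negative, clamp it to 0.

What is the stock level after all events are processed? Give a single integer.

Processing events:
Start: stock = 34
  Event 1 (sale 15): sell min(15,34)=15. stock: 34 - 15 = 19. total_sold = 15
  Event 2 (restock 30): 19 + 30 = 49
  Event 3 (restock 39): 49 + 39 = 88
  Event 4 (sale 22): sell min(22,88)=22. stock: 88 - 22 = 66. total_sold = 37
  Event 5 (sale 5): sell min(5,66)=5. stock: 66 - 5 = 61. total_sold = 42
  Event 6 (sale 5): sell min(5,61)=5. stock: 61 - 5 = 56. total_sold = 47
  Event 7 (sale 5): sell min(5,56)=5. stock: 56 - 5 = 51. total_sold = 52
  Event 8 (sale 2): sell min(2,51)=2. stock: 51 - 2 = 49. total_sold = 54
  Event 9 (return 2): 49 + 2 = 51
  Event 10 (sale 25): sell min(25,51)=25. stock: 51 - 25 = 26. total_sold = 79
Final: stock = 26, total_sold = 79

Answer: 26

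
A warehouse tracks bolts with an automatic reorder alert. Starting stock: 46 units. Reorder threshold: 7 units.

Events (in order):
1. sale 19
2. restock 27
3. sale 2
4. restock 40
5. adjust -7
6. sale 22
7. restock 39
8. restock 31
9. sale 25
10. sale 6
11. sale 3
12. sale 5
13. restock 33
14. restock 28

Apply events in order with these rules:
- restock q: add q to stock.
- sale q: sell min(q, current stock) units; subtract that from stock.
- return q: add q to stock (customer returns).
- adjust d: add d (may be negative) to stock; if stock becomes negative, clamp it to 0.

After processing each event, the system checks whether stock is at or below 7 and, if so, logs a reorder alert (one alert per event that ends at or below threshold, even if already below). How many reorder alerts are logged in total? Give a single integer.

Answer: 0

Derivation:
Processing events:
Start: stock = 46
  Event 1 (sale 19): sell min(19,46)=19. stock: 46 - 19 = 27. total_sold = 19
  Event 2 (restock 27): 27 + 27 = 54
  Event 3 (sale 2): sell min(2,54)=2. stock: 54 - 2 = 52. total_sold = 21
  Event 4 (restock 40): 52 + 40 = 92
  Event 5 (adjust -7): 92 + -7 = 85
  Event 6 (sale 22): sell min(22,85)=22. stock: 85 - 22 = 63. total_sold = 43
  Event 7 (restock 39): 63 + 39 = 102
  Event 8 (restock 31): 102 + 31 = 133
  Event 9 (sale 25): sell min(25,133)=25. stock: 133 - 25 = 108. total_sold = 68
  Event 10 (sale 6): sell min(6,108)=6. stock: 108 - 6 = 102. total_sold = 74
  Event 11 (sale 3): sell min(3,102)=3. stock: 102 - 3 = 99. total_sold = 77
  Event 12 (sale 5): sell min(5,99)=5. stock: 99 - 5 = 94. total_sold = 82
  Event 13 (restock 33): 94 + 33 = 127
  Event 14 (restock 28): 127 + 28 = 155
Final: stock = 155, total_sold = 82

Checking against threshold 7:
  After event 1: stock=27 > 7
  After event 2: stock=54 > 7
  After event 3: stock=52 > 7
  After event 4: stock=92 > 7
  After event 5: stock=85 > 7
  After event 6: stock=63 > 7
  After event 7: stock=102 > 7
  After event 8: stock=133 > 7
  After event 9: stock=108 > 7
  After event 10: stock=102 > 7
  After event 11: stock=99 > 7
  After event 12: stock=94 > 7
  After event 13: stock=127 > 7
  After event 14: stock=155 > 7
Alert events: []. Count = 0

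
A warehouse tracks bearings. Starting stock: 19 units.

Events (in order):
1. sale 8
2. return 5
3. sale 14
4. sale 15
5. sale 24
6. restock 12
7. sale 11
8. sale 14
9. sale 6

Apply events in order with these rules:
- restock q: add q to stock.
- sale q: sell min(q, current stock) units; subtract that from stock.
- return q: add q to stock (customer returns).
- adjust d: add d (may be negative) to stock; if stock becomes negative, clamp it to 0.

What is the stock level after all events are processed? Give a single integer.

Answer: 0

Derivation:
Processing events:
Start: stock = 19
  Event 1 (sale 8): sell min(8,19)=8. stock: 19 - 8 = 11. total_sold = 8
  Event 2 (return 5): 11 + 5 = 16
  Event 3 (sale 14): sell min(14,16)=14. stock: 16 - 14 = 2. total_sold = 22
  Event 4 (sale 15): sell min(15,2)=2. stock: 2 - 2 = 0. total_sold = 24
  Event 5 (sale 24): sell min(24,0)=0. stock: 0 - 0 = 0. total_sold = 24
  Event 6 (restock 12): 0 + 12 = 12
  Event 7 (sale 11): sell min(11,12)=11. stock: 12 - 11 = 1. total_sold = 35
  Event 8 (sale 14): sell min(14,1)=1. stock: 1 - 1 = 0. total_sold = 36
  Event 9 (sale 6): sell min(6,0)=0. stock: 0 - 0 = 0. total_sold = 36
Final: stock = 0, total_sold = 36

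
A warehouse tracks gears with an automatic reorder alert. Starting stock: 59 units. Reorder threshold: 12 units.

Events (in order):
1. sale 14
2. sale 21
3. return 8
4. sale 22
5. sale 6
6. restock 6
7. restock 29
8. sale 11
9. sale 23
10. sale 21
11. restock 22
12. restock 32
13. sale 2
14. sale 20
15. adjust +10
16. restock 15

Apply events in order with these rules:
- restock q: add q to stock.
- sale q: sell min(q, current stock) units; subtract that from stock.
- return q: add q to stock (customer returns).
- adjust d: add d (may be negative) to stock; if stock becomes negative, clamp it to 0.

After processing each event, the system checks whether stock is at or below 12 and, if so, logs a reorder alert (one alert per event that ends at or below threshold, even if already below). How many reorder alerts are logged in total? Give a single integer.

Processing events:
Start: stock = 59
  Event 1 (sale 14): sell min(14,59)=14. stock: 59 - 14 = 45. total_sold = 14
  Event 2 (sale 21): sell min(21,45)=21. stock: 45 - 21 = 24. total_sold = 35
  Event 3 (return 8): 24 + 8 = 32
  Event 4 (sale 22): sell min(22,32)=22. stock: 32 - 22 = 10. total_sold = 57
  Event 5 (sale 6): sell min(6,10)=6. stock: 10 - 6 = 4. total_sold = 63
  Event 6 (restock 6): 4 + 6 = 10
  Event 7 (restock 29): 10 + 29 = 39
  Event 8 (sale 11): sell min(11,39)=11. stock: 39 - 11 = 28. total_sold = 74
  Event 9 (sale 23): sell min(23,28)=23. stock: 28 - 23 = 5. total_sold = 97
  Event 10 (sale 21): sell min(21,5)=5. stock: 5 - 5 = 0. total_sold = 102
  Event 11 (restock 22): 0 + 22 = 22
  Event 12 (restock 32): 22 + 32 = 54
  Event 13 (sale 2): sell min(2,54)=2. stock: 54 - 2 = 52. total_sold = 104
  Event 14 (sale 20): sell min(20,52)=20. stock: 52 - 20 = 32. total_sold = 124
  Event 15 (adjust +10): 32 + 10 = 42
  Event 16 (restock 15): 42 + 15 = 57
Final: stock = 57, total_sold = 124

Checking against threshold 12:
  After event 1: stock=45 > 12
  After event 2: stock=24 > 12
  After event 3: stock=32 > 12
  After event 4: stock=10 <= 12 -> ALERT
  After event 5: stock=4 <= 12 -> ALERT
  After event 6: stock=10 <= 12 -> ALERT
  After event 7: stock=39 > 12
  After event 8: stock=28 > 12
  After event 9: stock=5 <= 12 -> ALERT
  After event 10: stock=0 <= 12 -> ALERT
  After event 11: stock=22 > 12
  After event 12: stock=54 > 12
  After event 13: stock=52 > 12
  After event 14: stock=32 > 12
  After event 15: stock=42 > 12
  After event 16: stock=57 > 12
Alert events: [4, 5, 6, 9, 10]. Count = 5

Answer: 5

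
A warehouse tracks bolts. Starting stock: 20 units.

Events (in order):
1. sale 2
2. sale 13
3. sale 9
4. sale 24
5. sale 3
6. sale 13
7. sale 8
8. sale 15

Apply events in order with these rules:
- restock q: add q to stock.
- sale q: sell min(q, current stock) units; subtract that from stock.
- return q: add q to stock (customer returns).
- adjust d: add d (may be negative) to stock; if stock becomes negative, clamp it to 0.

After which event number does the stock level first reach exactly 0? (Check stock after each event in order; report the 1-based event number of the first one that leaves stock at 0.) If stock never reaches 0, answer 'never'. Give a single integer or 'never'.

Processing events:
Start: stock = 20
  Event 1 (sale 2): sell min(2,20)=2. stock: 20 - 2 = 18. total_sold = 2
  Event 2 (sale 13): sell min(13,18)=13. stock: 18 - 13 = 5. total_sold = 15
  Event 3 (sale 9): sell min(9,5)=5. stock: 5 - 5 = 0. total_sold = 20
  Event 4 (sale 24): sell min(24,0)=0. stock: 0 - 0 = 0. total_sold = 20
  Event 5 (sale 3): sell min(3,0)=0. stock: 0 - 0 = 0. total_sold = 20
  Event 6 (sale 13): sell min(13,0)=0. stock: 0 - 0 = 0. total_sold = 20
  Event 7 (sale 8): sell min(8,0)=0. stock: 0 - 0 = 0. total_sold = 20
  Event 8 (sale 15): sell min(15,0)=0. stock: 0 - 0 = 0. total_sold = 20
Final: stock = 0, total_sold = 20

First zero at event 3.

Answer: 3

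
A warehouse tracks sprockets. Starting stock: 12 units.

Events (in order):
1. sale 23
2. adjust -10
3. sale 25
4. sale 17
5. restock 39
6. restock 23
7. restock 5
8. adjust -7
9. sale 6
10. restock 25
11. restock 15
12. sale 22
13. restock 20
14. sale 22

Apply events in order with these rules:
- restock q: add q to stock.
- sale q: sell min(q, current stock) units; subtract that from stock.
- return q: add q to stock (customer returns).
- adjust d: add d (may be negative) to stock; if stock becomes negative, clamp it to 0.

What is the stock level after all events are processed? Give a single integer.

Answer: 70

Derivation:
Processing events:
Start: stock = 12
  Event 1 (sale 23): sell min(23,12)=12. stock: 12 - 12 = 0. total_sold = 12
  Event 2 (adjust -10): 0 + -10 = 0 (clamped to 0)
  Event 3 (sale 25): sell min(25,0)=0. stock: 0 - 0 = 0. total_sold = 12
  Event 4 (sale 17): sell min(17,0)=0. stock: 0 - 0 = 0. total_sold = 12
  Event 5 (restock 39): 0 + 39 = 39
  Event 6 (restock 23): 39 + 23 = 62
  Event 7 (restock 5): 62 + 5 = 67
  Event 8 (adjust -7): 67 + -7 = 60
  Event 9 (sale 6): sell min(6,60)=6. stock: 60 - 6 = 54. total_sold = 18
  Event 10 (restock 25): 54 + 25 = 79
  Event 11 (restock 15): 79 + 15 = 94
  Event 12 (sale 22): sell min(22,94)=22. stock: 94 - 22 = 72. total_sold = 40
  Event 13 (restock 20): 72 + 20 = 92
  Event 14 (sale 22): sell min(22,92)=22. stock: 92 - 22 = 70. total_sold = 62
Final: stock = 70, total_sold = 62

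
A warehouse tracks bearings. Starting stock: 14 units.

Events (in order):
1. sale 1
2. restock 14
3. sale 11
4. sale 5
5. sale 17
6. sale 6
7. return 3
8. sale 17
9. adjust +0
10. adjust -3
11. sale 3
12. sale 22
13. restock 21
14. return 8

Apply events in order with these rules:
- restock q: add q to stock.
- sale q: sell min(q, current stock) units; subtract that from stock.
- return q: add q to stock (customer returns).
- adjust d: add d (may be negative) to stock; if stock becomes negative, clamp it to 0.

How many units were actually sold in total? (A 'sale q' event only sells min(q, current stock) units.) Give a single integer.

Processing events:
Start: stock = 14
  Event 1 (sale 1): sell min(1,14)=1. stock: 14 - 1 = 13. total_sold = 1
  Event 2 (restock 14): 13 + 14 = 27
  Event 3 (sale 11): sell min(11,27)=11. stock: 27 - 11 = 16. total_sold = 12
  Event 4 (sale 5): sell min(5,16)=5. stock: 16 - 5 = 11. total_sold = 17
  Event 5 (sale 17): sell min(17,11)=11. stock: 11 - 11 = 0. total_sold = 28
  Event 6 (sale 6): sell min(6,0)=0. stock: 0 - 0 = 0. total_sold = 28
  Event 7 (return 3): 0 + 3 = 3
  Event 8 (sale 17): sell min(17,3)=3. stock: 3 - 3 = 0. total_sold = 31
  Event 9 (adjust +0): 0 + 0 = 0
  Event 10 (adjust -3): 0 + -3 = 0 (clamped to 0)
  Event 11 (sale 3): sell min(3,0)=0. stock: 0 - 0 = 0. total_sold = 31
  Event 12 (sale 22): sell min(22,0)=0. stock: 0 - 0 = 0. total_sold = 31
  Event 13 (restock 21): 0 + 21 = 21
  Event 14 (return 8): 21 + 8 = 29
Final: stock = 29, total_sold = 31

Answer: 31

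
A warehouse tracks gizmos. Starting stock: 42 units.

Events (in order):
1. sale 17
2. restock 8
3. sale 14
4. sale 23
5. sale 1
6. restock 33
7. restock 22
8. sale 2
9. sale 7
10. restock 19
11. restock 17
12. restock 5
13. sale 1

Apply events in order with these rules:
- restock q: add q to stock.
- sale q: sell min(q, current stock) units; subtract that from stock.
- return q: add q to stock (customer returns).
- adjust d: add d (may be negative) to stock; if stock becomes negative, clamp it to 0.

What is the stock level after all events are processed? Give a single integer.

Answer: 86

Derivation:
Processing events:
Start: stock = 42
  Event 1 (sale 17): sell min(17,42)=17. stock: 42 - 17 = 25. total_sold = 17
  Event 2 (restock 8): 25 + 8 = 33
  Event 3 (sale 14): sell min(14,33)=14. stock: 33 - 14 = 19. total_sold = 31
  Event 4 (sale 23): sell min(23,19)=19. stock: 19 - 19 = 0. total_sold = 50
  Event 5 (sale 1): sell min(1,0)=0. stock: 0 - 0 = 0. total_sold = 50
  Event 6 (restock 33): 0 + 33 = 33
  Event 7 (restock 22): 33 + 22 = 55
  Event 8 (sale 2): sell min(2,55)=2. stock: 55 - 2 = 53. total_sold = 52
  Event 9 (sale 7): sell min(7,53)=7. stock: 53 - 7 = 46. total_sold = 59
  Event 10 (restock 19): 46 + 19 = 65
  Event 11 (restock 17): 65 + 17 = 82
  Event 12 (restock 5): 82 + 5 = 87
  Event 13 (sale 1): sell min(1,87)=1. stock: 87 - 1 = 86. total_sold = 60
Final: stock = 86, total_sold = 60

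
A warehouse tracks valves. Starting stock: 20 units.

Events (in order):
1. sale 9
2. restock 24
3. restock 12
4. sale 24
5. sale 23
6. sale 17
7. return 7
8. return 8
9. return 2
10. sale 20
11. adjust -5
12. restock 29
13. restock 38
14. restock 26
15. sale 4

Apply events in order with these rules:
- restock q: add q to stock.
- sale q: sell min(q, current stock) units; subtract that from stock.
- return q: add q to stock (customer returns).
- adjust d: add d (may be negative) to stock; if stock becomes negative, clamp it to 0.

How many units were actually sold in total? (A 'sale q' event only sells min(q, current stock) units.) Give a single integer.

Answer: 77

Derivation:
Processing events:
Start: stock = 20
  Event 1 (sale 9): sell min(9,20)=9. stock: 20 - 9 = 11. total_sold = 9
  Event 2 (restock 24): 11 + 24 = 35
  Event 3 (restock 12): 35 + 12 = 47
  Event 4 (sale 24): sell min(24,47)=24. stock: 47 - 24 = 23. total_sold = 33
  Event 5 (sale 23): sell min(23,23)=23. stock: 23 - 23 = 0. total_sold = 56
  Event 6 (sale 17): sell min(17,0)=0. stock: 0 - 0 = 0. total_sold = 56
  Event 7 (return 7): 0 + 7 = 7
  Event 8 (return 8): 7 + 8 = 15
  Event 9 (return 2): 15 + 2 = 17
  Event 10 (sale 20): sell min(20,17)=17. stock: 17 - 17 = 0. total_sold = 73
  Event 11 (adjust -5): 0 + -5 = 0 (clamped to 0)
  Event 12 (restock 29): 0 + 29 = 29
  Event 13 (restock 38): 29 + 38 = 67
  Event 14 (restock 26): 67 + 26 = 93
  Event 15 (sale 4): sell min(4,93)=4. stock: 93 - 4 = 89. total_sold = 77
Final: stock = 89, total_sold = 77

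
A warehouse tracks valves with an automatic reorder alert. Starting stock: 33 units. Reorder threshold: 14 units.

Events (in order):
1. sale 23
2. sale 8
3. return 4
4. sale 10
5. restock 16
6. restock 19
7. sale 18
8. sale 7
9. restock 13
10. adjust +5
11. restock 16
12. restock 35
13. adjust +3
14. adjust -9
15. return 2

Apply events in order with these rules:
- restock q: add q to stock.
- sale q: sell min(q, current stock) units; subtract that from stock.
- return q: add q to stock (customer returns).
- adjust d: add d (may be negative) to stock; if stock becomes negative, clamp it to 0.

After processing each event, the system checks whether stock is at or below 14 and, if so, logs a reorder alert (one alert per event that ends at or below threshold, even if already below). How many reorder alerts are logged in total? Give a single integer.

Processing events:
Start: stock = 33
  Event 1 (sale 23): sell min(23,33)=23. stock: 33 - 23 = 10. total_sold = 23
  Event 2 (sale 8): sell min(8,10)=8. stock: 10 - 8 = 2. total_sold = 31
  Event 3 (return 4): 2 + 4 = 6
  Event 4 (sale 10): sell min(10,6)=6. stock: 6 - 6 = 0. total_sold = 37
  Event 5 (restock 16): 0 + 16 = 16
  Event 6 (restock 19): 16 + 19 = 35
  Event 7 (sale 18): sell min(18,35)=18. stock: 35 - 18 = 17. total_sold = 55
  Event 8 (sale 7): sell min(7,17)=7. stock: 17 - 7 = 10. total_sold = 62
  Event 9 (restock 13): 10 + 13 = 23
  Event 10 (adjust +5): 23 + 5 = 28
  Event 11 (restock 16): 28 + 16 = 44
  Event 12 (restock 35): 44 + 35 = 79
  Event 13 (adjust +3): 79 + 3 = 82
  Event 14 (adjust -9): 82 + -9 = 73
  Event 15 (return 2): 73 + 2 = 75
Final: stock = 75, total_sold = 62

Checking against threshold 14:
  After event 1: stock=10 <= 14 -> ALERT
  After event 2: stock=2 <= 14 -> ALERT
  After event 3: stock=6 <= 14 -> ALERT
  After event 4: stock=0 <= 14 -> ALERT
  After event 5: stock=16 > 14
  After event 6: stock=35 > 14
  After event 7: stock=17 > 14
  After event 8: stock=10 <= 14 -> ALERT
  After event 9: stock=23 > 14
  After event 10: stock=28 > 14
  After event 11: stock=44 > 14
  After event 12: stock=79 > 14
  After event 13: stock=82 > 14
  After event 14: stock=73 > 14
  After event 15: stock=75 > 14
Alert events: [1, 2, 3, 4, 8]. Count = 5

Answer: 5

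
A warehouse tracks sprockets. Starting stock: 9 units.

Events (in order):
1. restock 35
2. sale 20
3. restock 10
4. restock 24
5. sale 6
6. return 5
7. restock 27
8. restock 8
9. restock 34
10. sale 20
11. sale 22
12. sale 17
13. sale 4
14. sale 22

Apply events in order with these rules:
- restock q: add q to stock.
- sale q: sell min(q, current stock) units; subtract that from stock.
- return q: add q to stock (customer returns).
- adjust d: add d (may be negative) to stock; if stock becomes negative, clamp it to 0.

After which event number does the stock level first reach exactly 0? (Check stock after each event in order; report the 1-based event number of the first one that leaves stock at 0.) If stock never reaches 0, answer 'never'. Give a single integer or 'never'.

Answer: never

Derivation:
Processing events:
Start: stock = 9
  Event 1 (restock 35): 9 + 35 = 44
  Event 2 (sale 20): sell min(20,44)=20. stock: 44 - 20 = 24. total_sold = 20
  Event 3 (restock 10): 24 + 10 = 34
  Event 4 (restock 24): 34 + 24 = 58
  Event 5 (sale 6): sell min(6,58)=6. stock: 58 - 6 = 52. total_sold = 26
  Event 6 (return 5): 52 + 5 = 57
  Event 7 (restock 27): 57 + 27 = 84
  Event 8 (restock 8): 84 + 8 = 92
  Event 9 (restock 34): 92 + 34 = 126
  Event 10 (sale 20): sell min(20,126)=20. stock: 126 - 20 = 106. total_sold = 46
  Event 11 (sale 22): sell min(22,106)=22. stock: 106 - 22 = 84. total_sold = 68
  Event 12 (sale 17): sell min(17,84)=17. stock: 84 - 17 = 67. total_sold = 85
  Event 13 (sale 4): sell min(4,67)=4. stock: 67 - 4 = 63. total_sold = 89
  Event 14 (sale 22): sell min(22,63)=22. stock: 63 - 22 = 41. total_sold = 111
Final: stock = 41, total_sold = 111

Stock never reaches 0.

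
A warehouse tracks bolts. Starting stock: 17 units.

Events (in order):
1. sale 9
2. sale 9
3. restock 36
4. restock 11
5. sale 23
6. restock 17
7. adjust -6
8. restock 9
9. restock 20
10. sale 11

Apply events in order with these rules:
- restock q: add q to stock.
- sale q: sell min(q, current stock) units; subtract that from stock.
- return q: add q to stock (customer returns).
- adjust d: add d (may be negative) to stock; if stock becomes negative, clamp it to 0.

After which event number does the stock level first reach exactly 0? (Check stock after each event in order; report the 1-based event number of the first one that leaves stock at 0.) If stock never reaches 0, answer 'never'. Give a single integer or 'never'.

Answer: 2

Derivation:
Processing events:
Start: stock = 17
  Event 1 (sale 9): sell min(9,17)=9. stock: 17 - 9 = 8. total_sold = 9
  Event 2 (sale 9): sell min(9,8)=8. stock: 8 - 8 = 0. total_sold = 17
  Event 3 (restock 36): 0 + 36 = 36
  Event 4 (restock 11): 36 + 11 = 47
  Event 5 (sale 23): sell min(23,47)=23. stock: 47 - 23 = 24. total_sold = 40
  Event 6 (restock 17): 24 + 17 = 41
  Event 7 (adjust -6): 41 + -6 = 35
  Event 8 (restock 9): 35 + 9 = 44
  Event 9 (restock 20): 44 + 20 = 64
  Event 10 (sale 11): sell min(11,64)=11. stock: 64 - 11 = 53. total_sold = 51
Final: stock = 53, total_sold = 51

First zero at event 2.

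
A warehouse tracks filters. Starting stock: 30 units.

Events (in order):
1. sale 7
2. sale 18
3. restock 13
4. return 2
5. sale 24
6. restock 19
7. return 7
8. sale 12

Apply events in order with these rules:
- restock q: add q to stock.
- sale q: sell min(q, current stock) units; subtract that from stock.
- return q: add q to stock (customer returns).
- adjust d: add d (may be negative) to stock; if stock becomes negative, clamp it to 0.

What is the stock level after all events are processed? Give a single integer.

Processing events:
Start: stock = 30
  Event 1 (sale 7): sell min(7,30)=7. stock: 30 - 7 = 23. total_sold = 7
  Event 2 (sale 18): sell min(18,23)=18. stock: 23 - 18 = 5. total_sold = 25
  Event 3 (restock 13): 5 + 13 = 18
  Event 4 (return 2): 18 + 2 = 20
  Event 5 (sale 24): sell min(24,20)=20. stock: 20 - 20 = 0. total_sold = 45
  Event 6 (restock 19): 0 + 19 = 19
  Event 7 (return 7): 19 + 7 = 26
  Event 8 (sale 12): sell min(12,26)=12. stock: 26 - 12 = 14. total_sold = 57
Final: stock = 14, total_sold = 57

Answer: 14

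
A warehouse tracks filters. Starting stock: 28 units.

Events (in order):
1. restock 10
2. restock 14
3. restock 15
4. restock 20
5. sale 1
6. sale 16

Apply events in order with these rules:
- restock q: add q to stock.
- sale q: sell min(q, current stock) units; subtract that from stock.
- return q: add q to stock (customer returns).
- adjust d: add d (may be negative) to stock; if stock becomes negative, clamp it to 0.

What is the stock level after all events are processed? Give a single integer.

Processing events:
Start: stock = 28
  Event 1 (restock 10): 28 + 10 = 38
  Event 2 (restock 14): 38 + 14 = 52
  Event 3 (restock 15): 52 + 15 = 67
  Event 4 (restock 20): 67 + 20 = 87
  Event 5 (sale 1): sell min(1,87)=1. stock: 87 - 1 = 86. total_sold = 1
  Event 6 (sale 16): sell min(16,86)=16. stock: 86 - 16 = 70. total_sold = 17
Final: stock = 70, total_sold = 17

Answer: 70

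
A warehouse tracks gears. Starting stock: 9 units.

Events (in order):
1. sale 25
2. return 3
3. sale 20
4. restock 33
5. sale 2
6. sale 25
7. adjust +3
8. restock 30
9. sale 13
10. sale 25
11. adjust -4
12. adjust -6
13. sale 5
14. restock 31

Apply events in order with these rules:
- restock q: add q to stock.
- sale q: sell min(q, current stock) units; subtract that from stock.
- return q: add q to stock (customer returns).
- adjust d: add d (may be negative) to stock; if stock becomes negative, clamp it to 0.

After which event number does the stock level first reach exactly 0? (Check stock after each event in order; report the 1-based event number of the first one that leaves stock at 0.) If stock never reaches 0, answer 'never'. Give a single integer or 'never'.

Processing events:
Start: stock = 9
  Event 1 (sale 25): sell min(25,9)=9. stock: 9 - 9 = 0. total_sold = 9
  Event 2 (return 3): 0 + 3 = 3
  Event 3 (sale 20): sell min(20,3)=3. stock: 3 - 3 = 0. total_sold = 12
  Event 4 (restock 33): 0 + 33 = 33
  Event 5 (sale 2): sell min(2,33)=2. stock: 33 - 2 = 31. total_sold = 14
  Event 6 (sale 25): sell min(25,31)=25. stock: 31 - 25 = 6. total_sold = 39
  Event 7 (adjust +3): 6 + 3 = 9
  Event 8 (restock 30): 9 + 30 = 39
  Event 9 (sale 13): sell min(13,39)=13. stock: 39 - 13 = 26. total_sold = 52
  Event 10 (sale 25): sell min(25,26)=25. stock: 26 - 25 = 1. total_sold = 77
  Event 11 (adjust -4): 1 + -4 = 0 (clamped to 0)
  Event 12 (adjust -6): 0 + -6 = 0 (clamped to 0)
  Event 13 (sale 5): sell min(5,0)=0. stock: 0 - 0 = 0. total_sold = 77
  Event 14 (restock 31): 0 + 31 = 31
Final: stock = 31, total_sold = 77

First zero at event 1.

Answer: 1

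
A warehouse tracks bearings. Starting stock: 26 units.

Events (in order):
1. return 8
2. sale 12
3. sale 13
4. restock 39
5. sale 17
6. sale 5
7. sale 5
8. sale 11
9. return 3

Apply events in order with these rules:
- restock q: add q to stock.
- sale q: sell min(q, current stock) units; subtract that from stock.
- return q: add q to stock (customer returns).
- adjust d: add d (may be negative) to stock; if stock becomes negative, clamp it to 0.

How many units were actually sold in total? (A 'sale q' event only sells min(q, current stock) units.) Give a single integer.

Answer: 63

Derivation:
Processing events:
Start: stock = 26
  Event 1 (return 8): 26 + 8 = 34
  Event 2 (sale 12): sell min(12,34)=12. stock: 34 - 12 = 22. total_sold = 12
  Event 3 (sale 13): sell min(13,22)=13. stock: 22 - 13 = 9. total_sold = 25
  Event 4 (restock 39): 9 + 39 = 48
  Event 5 (sale 17): sell min(17,48)=17. stock: 48 - 17 = 31. total_sold = 42
  Event 6 (sale 5): sell min(5,31)=5. stock: 31 - 5 = 26. total_sold = 47
  Event 7 (sale 5): sell min(5,26)=5. stock: 26 - 5 = 21. total_sold = 52
  Event 8 (sale 11): sell min(11,21)=11. stock: 21 - 11 = 10. total_sold = 63
  Event 9 (return 3): 10 + 3 = 13
Final: stock = 13, total_sold = 63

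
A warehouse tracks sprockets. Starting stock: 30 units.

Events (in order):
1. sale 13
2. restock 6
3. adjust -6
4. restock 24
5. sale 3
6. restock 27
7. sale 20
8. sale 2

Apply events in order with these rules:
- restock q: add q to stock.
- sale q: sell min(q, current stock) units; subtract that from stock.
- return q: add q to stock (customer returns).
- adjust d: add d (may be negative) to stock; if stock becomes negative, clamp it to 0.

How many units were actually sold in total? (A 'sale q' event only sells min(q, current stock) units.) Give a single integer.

Answer: 38

Derivation:
Processing events:
Start: stock = 30
  Event 1 (sale 13): sell min(13,30)=13. stock: 30 - 13 = 17. total_sold = 13
  Event 2 (restock 6): 17 + 6 = 23
  Event 3 (adjust -6): 23 + -6 = 17
  Event 4 (restock 24): 17 + 24 = 41
  Event 5 (sale 3): sell min(3,41)=3. stock: 41 - 3 = 38. total_sold = 16
  Event 6 (restock 27): 38 + 27 = 65
  Event 7 (sale 20): sell min(20,65)=20. stock: 65 - 20 = 45. total_sold = 36
  Event 8 (sale 2): sell min(2,45)=2. stock: 45 - 2 = 43. total_sold = 38
Final: stock = 43, total_sold = 38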